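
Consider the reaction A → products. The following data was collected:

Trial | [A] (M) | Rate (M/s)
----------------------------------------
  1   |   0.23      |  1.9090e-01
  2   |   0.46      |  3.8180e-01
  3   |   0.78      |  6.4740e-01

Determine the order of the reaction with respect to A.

first order (1)

Step 1: Compare trials to find order n where rate₂/rate₁ = ([A]₂/[A]₁)^n
Step 2: rate₂/rate₁ = 3.8180e-01/1.9090e-01 = 2
Step 3: [A]₂/[A]₁ = 0.46/0.23 = 2
Step 4: n = ln(2)/ln(2) = 1.00 ≈ 1
Step 5: The reaction is first order in A.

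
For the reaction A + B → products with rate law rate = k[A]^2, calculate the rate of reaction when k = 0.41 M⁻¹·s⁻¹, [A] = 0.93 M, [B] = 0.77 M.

0.3546 M/s

Step 1: The rate law is rate = k[A]^2
Step 2: Note that the rate does not depend on [B] (zero order in B).
Step 3: rate = 0.41 × (0.93)^2 = 0.354609 M/s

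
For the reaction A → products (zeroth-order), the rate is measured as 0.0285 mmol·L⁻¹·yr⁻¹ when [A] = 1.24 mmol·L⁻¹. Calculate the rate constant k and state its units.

0.0285 mmol·L⁻¹·yr⁻¹

Step 1: For a zeroth-order reaction, rate = k (independent of concentration).
Step 2: k = rate = 0.0285 mmol·L⁻¹·yr⁻¹.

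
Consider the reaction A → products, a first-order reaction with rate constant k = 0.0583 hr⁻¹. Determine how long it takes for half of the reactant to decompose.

11.89 hr

Step 1: For a first-order reaction, t₁/₂ = ln(2)/k
Step 2: t₁/₂ = ln(2)/0.0583
Step 3: t₁/₂ = 0.6931/0.0583 = 11.89 hr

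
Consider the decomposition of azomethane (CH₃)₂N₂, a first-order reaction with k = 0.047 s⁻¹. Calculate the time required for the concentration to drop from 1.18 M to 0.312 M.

28.3 s

Step 1: For first-order: t = ln([azomethane]₀/[azomethane])/k
Step 2: t = ln(1.18/0.312)/0.047
Step 3: t = ln(3.782)/0.047
Step 4: t = 1.33/0.047 = 28.3 s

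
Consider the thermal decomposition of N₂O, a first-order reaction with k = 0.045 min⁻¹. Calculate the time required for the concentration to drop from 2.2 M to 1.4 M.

10.04 min

Step 1: For first-order: t = ln([N₂O]₀/[N₂O])/k
Step 2: t = ln(2.2/1.4)/0.045
Step 3: t = ln(1.571)/0.045
Step 4: t = 0.452/0.045 = 10.04 min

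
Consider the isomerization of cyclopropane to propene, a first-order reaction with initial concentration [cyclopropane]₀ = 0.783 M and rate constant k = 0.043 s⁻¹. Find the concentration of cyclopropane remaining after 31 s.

0.2065 M

Step 1: For a first-order reaction: [cyclopropane] = [cyclopropane]₀ × e^(-kt)
Step 2: [cyclopropane] = 0.783 × e^(-0.043 × 31)
Step 3: [cyclopropane] = 0.783 × e^(-1.333)
Step 4: [cyclopropane] = 0.783 × 0.263685 = 0.2065 M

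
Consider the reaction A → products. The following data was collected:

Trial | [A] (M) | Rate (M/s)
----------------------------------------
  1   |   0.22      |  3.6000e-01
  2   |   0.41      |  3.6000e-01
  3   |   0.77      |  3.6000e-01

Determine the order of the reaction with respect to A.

zeroth order (0)

Step 1: Compare trials - when concentration changes, rate stays constant.
Step 2: rate₂/rate₁ = 3.6000e-01/3.6000e-01 = 1
Step 3: [A]₂/[A]₁ = 0.41/0.22 = 1.864
Step 4: Since rate ratio ≈ (conc ratio)^0, the reaction is zeroth order.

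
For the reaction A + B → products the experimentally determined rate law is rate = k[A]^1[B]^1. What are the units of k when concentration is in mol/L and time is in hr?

(mol/L)⁻¹·hr⁻¹

Step 1: Overall order = 1 + 1 = 2.
Step 2: rate has units mol/L·hr⁻¹; [A]^1[B]^1 has units (mol/L)^2.
Step 3: k = rate/([A]^1[B]^1), so units of k = (mol/L)^(1-2)·hr⁻¹ = (mol/L)⁻¹·hr⁻¹.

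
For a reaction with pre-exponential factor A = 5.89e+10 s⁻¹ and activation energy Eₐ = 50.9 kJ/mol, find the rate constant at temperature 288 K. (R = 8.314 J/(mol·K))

3.45e+01 s⁻¹

Step 1: Use the Arrhenius equation: k = A × exp(-Eₐ/RT)
Step 2: Convert Eₐ to J/mol: 50.9 kJ/mol = 50900 J/mol
Step 3: Calculate the exponent: -Eₐ/(RT) = -50900/(8.314 × 288) = -21.25765
Step 4: k = 5.89e+10 × exp(-21.25765)
Step 5: k = 5.89e+10 × 5.86030e-10 = 3.4517e+01 s⁻¹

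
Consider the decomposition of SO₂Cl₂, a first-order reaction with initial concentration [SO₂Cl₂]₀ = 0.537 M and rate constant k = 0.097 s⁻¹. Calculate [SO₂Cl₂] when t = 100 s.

3.291e-05 M

Step 1: For a first-order reaction: [SO₂Cl₂] = [SO₂Cl₂]₀ × e^(-kt)
Step 2: [SO₂Cl₂] = 0.537 × e^(-0.097 × 100)
Step 3: [SO₂Cl₂] = 0.537 × e^(-9.7)
Step 4: [SO₂Cl₂] = 0.537 × 6.12835e-05 = 3.291e-05 M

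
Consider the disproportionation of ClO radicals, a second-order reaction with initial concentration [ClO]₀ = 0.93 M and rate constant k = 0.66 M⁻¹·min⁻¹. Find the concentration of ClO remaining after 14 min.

0.09694 M

Step 1: For a second-order reaction: 1/[ClO] = 1/[ClO]₀ + kt
Step 2: 1/[ClO] = 1/0.93 + 0.66 × 14
Step 3: 1/[ClO] = 1.075 + 9.24 = 10.32
Step 4: [ClO] = 1/10.32 = 0.09694 M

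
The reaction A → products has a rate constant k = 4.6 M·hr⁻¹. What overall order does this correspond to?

zeroth order (0)

Step 1: The units of k for an nth-order reaction are (concentration)^(1-n)·(time)⁻¹.
Step 2: Here k has units M·hr⁻¹, so the concentration exponent is 1.
Step 3: 1 - n = 1 ⇒ n = 0. The reaction is zeroth order.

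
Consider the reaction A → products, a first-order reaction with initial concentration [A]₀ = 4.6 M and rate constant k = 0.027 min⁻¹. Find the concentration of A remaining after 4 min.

4.129 M

Step 1: For a first-order reaction: [A] = [A]₀ × e^(-kt)
Step 2: [A] = 4.6 × e^(-0.027 × 4)
Step 3: [A] = 4.6 × e^(-0.108)
Step 4: [A] = 4.6 × 0.897628 = 4.129 M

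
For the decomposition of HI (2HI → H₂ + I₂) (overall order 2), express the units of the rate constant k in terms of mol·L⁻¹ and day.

(mol·L⁻¹)⁻¹·day⁻¹

Step 1: For overall order n, rate = k × (concentration)^n.
Step 2: Rate has units mol·L⁻¹·day⁻¹; concentration term has units (mol·L⁻¹)^2.
Step 3: k = rate / (concentration)^n, so units of k = (mol·L⁻¹)^(1-2)·day⁻¹ = (mol·L⁻¹)⁻¹·day⁻¹.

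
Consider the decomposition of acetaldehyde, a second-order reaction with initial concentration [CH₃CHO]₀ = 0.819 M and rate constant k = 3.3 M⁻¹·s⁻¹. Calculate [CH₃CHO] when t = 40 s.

0.007506 M

Step 1: For a second-order reaction: 1/[CH₃CHO] = 1/[CH₃CHO]₀ + kt
Step 2: 1/[CH₃CHO] = 1/0.819 + 3.3 × 40
Step 3: 1/[CH₃CHO] = 1.221 + 132 = 133.2
Step 4: [CH₃CHO] = 1/133.2 = 0.007506 M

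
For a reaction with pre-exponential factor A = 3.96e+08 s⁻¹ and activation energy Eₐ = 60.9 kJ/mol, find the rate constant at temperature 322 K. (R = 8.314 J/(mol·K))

5.23e-02 s⁻¹

Step 1: Use the Arrhenius equation: k = A × exp(-Eₐ/RT)
Step 2: Convert Eₐ to J/mol: 60.9 kJ/mol = 60900 J/mol
Step 3: Calculate the exponent: -Eₐ/(RT) = -60900/(8.314 × 322) = -22.74843
Step 4: k = 3.96e+08 × exp(-22.74843)
Step 5: k = 3.96e+08 × 1.31972e-10 = 5.2261e-02 s⁻¹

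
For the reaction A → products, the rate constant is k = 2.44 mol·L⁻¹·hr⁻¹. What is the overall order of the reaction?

zeroth order (0)

Step 1: The units of k for an nth-order reaction are (concentration)^(1-n)·(time)⁻¹.
Step 2: Here k has units mol·L⁻¹·hr⁻¹, so the concentration exponent is 1.
Step 3: 1 - n = 1 ⇒ n = 0. The reaction is zeroth order.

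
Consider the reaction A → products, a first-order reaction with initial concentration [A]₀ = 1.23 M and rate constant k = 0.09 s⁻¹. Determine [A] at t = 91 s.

0.0003412 M

Step 1: For a first-order reaction: [A] = [A]₀ × e^(-kt)
Step 2: [A] = 1.23 × e^(-0.09 × 91)
Step 3: [A] = 1.23 × e^(-8.19)
Step 4: [A] = 1.23 × 0.000277414 = 0.0003412 M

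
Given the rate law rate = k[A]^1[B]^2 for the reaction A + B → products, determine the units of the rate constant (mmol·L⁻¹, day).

(mmol·L⁻¹)⁻²·day⁻¹

Step 1: Overall order = 1 + 2 = 3.
Step 2: rate has units mmol·L⁻¹·day⁻¹; [A]^1[B]^2 has units (mmol·L⁻¹)^3.
Step 3: k = rate/([A]^1[B]^2), so units of k = (mmol·L⁻¹)^(1-3)·day⁻¹ = (mmol·L⁻¹)⁻²·day⁻¹.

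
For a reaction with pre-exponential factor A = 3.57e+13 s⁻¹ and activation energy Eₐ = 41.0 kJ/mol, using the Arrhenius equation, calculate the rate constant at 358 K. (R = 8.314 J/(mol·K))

3.72e+07 s⁻¹

Step 1: Use the Arrhenius equation: k = A × exp(-Eₐ/RT)
Step 2: Convert Eₐ to J/mol: 41.0 kJ/mol = 41000 J/mol
Step 3: Calculate the exponent: -Eₐ/(RT) = -41000/(8.314 × 358) = -13.77497
Step 4: k = 3.57e+13 × exp(-13.77497)
Step 5: k = 3.57e+13 × 1.04137e-06 = 3.7177e+07 s⁻¹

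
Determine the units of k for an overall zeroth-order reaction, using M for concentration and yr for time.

M·yr⁻¹

Step 1: For overall order n, rate = k × (concentration)^n.
Step 2: Rate has units M·yr⁻¹; concentration term has units M^0.
Step 3: k = rate / (concentration)^n, so units of k = M^(1-0)·yr⁻¹ = M·yr⁻¹.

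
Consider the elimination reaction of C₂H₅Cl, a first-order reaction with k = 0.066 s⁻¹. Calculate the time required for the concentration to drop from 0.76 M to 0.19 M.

21 s

Step 1: For first-order: t = ln([C₂H₅Cl]₀/[C₂H₅Cl])/k
Step 2: t = ln(0.76/0.19)/0.066
Step 3: t = ln(4)/0.066
Step 4: t = 1.386/0.066 = 21 s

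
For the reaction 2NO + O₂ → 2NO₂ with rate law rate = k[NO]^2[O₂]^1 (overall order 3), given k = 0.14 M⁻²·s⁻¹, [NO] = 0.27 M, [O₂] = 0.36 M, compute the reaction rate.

0.003674 M/s

Step 1: The rate law is rate = k[NO]^2[O₂]^1, overall order = 2+1 = 3
Step 2: Substitute values: rate = 0.14 × (0.27)^2 × (0.36)^1
Step 3: rate = 0.14 × 0.0729 × 0.36 = 0.00367416 M/s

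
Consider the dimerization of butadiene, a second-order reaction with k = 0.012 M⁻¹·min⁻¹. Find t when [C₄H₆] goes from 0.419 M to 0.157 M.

331.9 min

Step 1: For second-order: t = (1/[C₄H₆] - 1/[C₄H₆]₀)/k
Step 2: t = (1/0.157 - 1/0.419)/0.012
Step 3: t = (6.369 - 2.387)/0.012
Step 4: t = 3.983/0.012 = 331.9 min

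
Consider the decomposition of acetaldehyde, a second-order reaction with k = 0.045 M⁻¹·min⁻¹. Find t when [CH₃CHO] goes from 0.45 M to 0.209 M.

56.94 min

Step 1: For second-order: t = (1/[CH₃CHO] - 1/[CH₃CHO]₀)/k
Step 2: t = (1/0.209 - 1/0.45)/0.045
Step 3: t = (4.785 - 2.222)/0.045
Step 4: t = 2.562/0.045 = 56.94 min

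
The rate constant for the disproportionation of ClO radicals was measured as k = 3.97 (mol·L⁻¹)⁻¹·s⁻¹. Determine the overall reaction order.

second order (2)

Step 1: The units of k for an nth-order reaction are (concentration)^(1-n)·(time)⁻¹.
Step 2: Here k has units (mol·L⁻¹)⁻¹·s⁻¹, so the concentration exponent is -1.
Step 3: 1 - n = -1 ⇒ n = 2. The reaction is second order.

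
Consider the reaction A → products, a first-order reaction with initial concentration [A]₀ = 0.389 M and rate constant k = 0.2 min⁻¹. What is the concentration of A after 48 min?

2.635e-05 M

Step 1: For a first-order reaction: [A] = [A]₀ × e^(-kt)
Step 2: [A] = 0.389 × e^(-0.2 × 48)
Step 3: [A] = 0.389 × e^(-9.6)
Step 4: [A] = 0.389 × 6.77287e-05 = 2.635e-05 M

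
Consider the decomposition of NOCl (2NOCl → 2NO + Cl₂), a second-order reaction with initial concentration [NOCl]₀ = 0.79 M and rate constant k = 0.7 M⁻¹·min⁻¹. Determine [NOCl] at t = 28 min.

0.04793 M

Step 1: For a second-order reaction: 1/[NOCl] = 1/[NOCl]₀ + kt
Step 2: 1/[NOCl] = 1/0.79 + 0.7 × 28
Step 3: 1/[NOCl] = 1.266 + 19.6 = 20.87
Step 4: [NOCl] = 1/20.87 = 0.04793 M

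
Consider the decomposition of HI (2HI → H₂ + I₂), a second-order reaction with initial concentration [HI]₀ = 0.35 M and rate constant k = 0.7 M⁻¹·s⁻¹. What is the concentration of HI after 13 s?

0.08363 M

Step 1: For a second-order reaction: 1/[HI] = 1/[HI]₀ + kt
Step 2: 1/[HI] = 1/0.35 + 0.7 × 13
Step 3: 1/[HI] = 2.857 + 9.1 = 11.96
Step 4: [HI] = 1/11.96 = 0.08363 M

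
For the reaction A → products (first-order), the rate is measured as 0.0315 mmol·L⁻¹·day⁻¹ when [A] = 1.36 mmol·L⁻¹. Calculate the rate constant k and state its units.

0.02316 day⁻¹

Step 1: rate = k[A]^1, so k = rate / [A]^1.
Step 2: k = 0.0315 / (1.36)^1 = 0.0315 / 1.36.
Step 3: k = 0.02316 day⁻¹.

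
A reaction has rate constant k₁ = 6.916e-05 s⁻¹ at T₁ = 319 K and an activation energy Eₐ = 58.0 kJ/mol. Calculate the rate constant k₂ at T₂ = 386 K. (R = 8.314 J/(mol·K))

3.079e-03 s⁻¹

Step 1: Use the two-temperature Arrhenius form: ln(k₂/k₁) = -Eₐ/R × (1/T₂ - 1/T₁)
Step 2: Convert Eₐ to J/mol: 58.0 kJ/mol = 58000 J/mol
Step 3: 1/T₂ - 1/T₁ = 1/386 - 1/319 = -5.441227e-04 K⁻¹
Step 4: ln(k₂/k₁) = -58000/8.314 × -5.441227e-04 = 3.79590
Step 5: k₂ = k₁ × exp(3.79590) = 6.916e-05 × 4.45183e+01 = 3.079e-03 s⁻¹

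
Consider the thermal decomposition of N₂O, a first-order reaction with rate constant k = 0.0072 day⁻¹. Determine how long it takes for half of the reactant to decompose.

96.27 day

Step 1: For a first-order reaction, t₁/₂ = ln(2)/k
Step 2: t₁/₂ = ln(2)/0.0072
Step 3: t₁/₂ = 0.6931/0.0072 = 96.27 day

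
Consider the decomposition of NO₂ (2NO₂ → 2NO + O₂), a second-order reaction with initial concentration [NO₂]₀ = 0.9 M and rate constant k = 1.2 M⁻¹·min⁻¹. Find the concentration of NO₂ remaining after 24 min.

0.03343 M

Step 1: For a second-order reaction: 1/[NO₂] = 1/[NO₂]₀ + kt
Step 2: 1/[NO₂] = 1/0.9 + 1.2 × 24
Step 3: 1/[NO₂] = 1.111 + 28.8 = 29.91
Step 4: [NO₂] = 1/29.91 = 0.03343 M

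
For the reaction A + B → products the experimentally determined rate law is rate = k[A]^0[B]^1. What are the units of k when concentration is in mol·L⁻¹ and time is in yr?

yr⁻¹

Step 1: Overall order = 0 + 1 = 1.
Step 2: rate has units mol·L⁻¹·yr⁻¹; [A]^0[B]^1 has units (mol·L⁻¹)^1.
Step 3: k = rate/([A]^0[B]^1), so units of k = (mol·L⁻¹)^(1-1)·yr⁻¹ = yr⁻¹.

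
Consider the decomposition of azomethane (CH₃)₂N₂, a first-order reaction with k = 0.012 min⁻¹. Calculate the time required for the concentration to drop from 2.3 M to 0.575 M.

115.5 min

Step 1: For first-order: t = ln([azomethane]₀/[azomethane])/k
Step 2: t = ln(2.3/0.575)/0.012
Step 3: t = ln(4)/0.012
Step 4: t = 1.386/0.012 = 115.5 min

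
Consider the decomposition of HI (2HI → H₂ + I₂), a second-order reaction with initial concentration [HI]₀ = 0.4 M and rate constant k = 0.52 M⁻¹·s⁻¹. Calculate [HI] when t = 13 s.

0.108 M

Step 1: For a second-order reaction: 1/[HI] = 1/[HI]₀ + kt
Step 2: 1/[HI] = 1/0.4 + 0.52 × 13
Step 3: 1/[HI] = 2.5 + 6.76 = 9.26
Step 4: [HI] = 1/9.26 = 0.108 M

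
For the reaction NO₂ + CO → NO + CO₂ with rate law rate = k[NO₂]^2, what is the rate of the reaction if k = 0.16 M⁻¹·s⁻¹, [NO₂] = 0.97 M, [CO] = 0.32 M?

0.1505 M/s

Step 1: The rate law is rate = k[NO₂]^2
Step 2: Note that the rate does not depend on [CO] (zero order in CO).
Step 3: rate = 0.16 × (0.97)^2 = 0.150544 M/s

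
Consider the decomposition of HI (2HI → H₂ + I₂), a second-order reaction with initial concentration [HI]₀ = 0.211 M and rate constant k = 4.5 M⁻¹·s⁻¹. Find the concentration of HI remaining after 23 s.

0.009239 M

Step 1: For a second-order reaction: 1/[HI] = 1/[HI]₀ + kt
Step 2: 1/[HI] = 1/0.211 + 4.5 × 23
Step 3: 1/[HI] = 4.739 + 103.5 = 108.2
Step 4: [HI] = 1/108.2 = 0.009239 M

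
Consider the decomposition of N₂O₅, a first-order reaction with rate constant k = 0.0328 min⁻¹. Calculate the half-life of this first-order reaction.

21.13 min

Step 1: For a first-order reaction, t₁/₂ = ln(2)/k
Step 2: t₁/₂ = ln(2)/0.0328
Step 3: t₁/₂ = 0.6931/0.0328 = 21.13 min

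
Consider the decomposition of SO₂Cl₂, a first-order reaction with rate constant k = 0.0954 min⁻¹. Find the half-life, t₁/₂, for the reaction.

7.266 min

Step 1: For a first-order reaction, t₁/₂ = ln(2)/k
Step 2: t₁/₂ = ln(2)/0.0954
Step 3: t₁/₂ = 0.6931/0.0954 = 7.266 min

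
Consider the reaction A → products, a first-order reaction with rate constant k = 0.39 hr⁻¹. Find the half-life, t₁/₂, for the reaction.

1.777 hr

Step 1: For a first-order reaction, t₁/₂ = ln(2)/k
Step 2: t₁/₂ = ln(2)/0.39
Step 3: t₁/₂ = 0.6931/0.39 = 1.777 hr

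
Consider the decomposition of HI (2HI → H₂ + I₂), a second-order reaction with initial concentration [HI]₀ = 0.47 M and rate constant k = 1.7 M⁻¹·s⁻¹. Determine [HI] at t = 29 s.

0.01944 M

Step 1: For a second-order reaction: 1/[HI] = 1/[HI]₀ + kt
Step 2: 1/[HI] = 1/0.47 + 1.7 × 29
Step 3: 1/[HI] = 2.128 + 49.3 = 51.43
Step 4: [HI] = 1/51.43 = 0.01944 M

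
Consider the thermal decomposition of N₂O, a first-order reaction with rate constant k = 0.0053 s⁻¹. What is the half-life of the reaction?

130.8 s

Step 1: For a first-order reaction, t₁/₂ = ln(2)/k
Step 2: t₁/₂ = ln(2)/0.0053
Step 3: t₁/₂ = 0.6931/0.0053 = 130.8 s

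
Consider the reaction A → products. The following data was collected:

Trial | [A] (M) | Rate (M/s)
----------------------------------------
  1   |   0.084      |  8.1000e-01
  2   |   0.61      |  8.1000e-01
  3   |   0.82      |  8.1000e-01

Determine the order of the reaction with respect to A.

zeroth order (0)

Step 1: Compare trials - when concentration changes, rate stays constant.
Step 2: rate₂/rate₁ = 8.1000e-01/8.1000e-01 = 1
Step 3: [A]₂/[A]₁ = 0.61/0.084 = 7.262
Step 4: Since rate ratio ≈ (conc ratio)^0, the reaction is zeroth order.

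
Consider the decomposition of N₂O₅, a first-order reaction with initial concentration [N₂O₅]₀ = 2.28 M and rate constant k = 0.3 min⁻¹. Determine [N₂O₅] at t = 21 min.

0.004187 M

Step 1: For a first-order reaction: [N₂O₅] = [N₂O₅]₀ × e^(-kt)
Step 2: [N₂O₅] = 2.28 × e^(-0.3 × 21)
Step 3: [N₂O₅] = 2.28 × e^(-6.3)
Step 4: [N₂O₅] = 2.28 × 0.0018363 = 0.004187 M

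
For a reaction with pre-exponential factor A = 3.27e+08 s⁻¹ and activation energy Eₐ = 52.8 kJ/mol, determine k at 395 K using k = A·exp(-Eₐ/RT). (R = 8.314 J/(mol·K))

3.40e+01 s⁻¹

Step 1: Use the Arrhenius equation: k = A × exp(-Eₐ/RT)
Step 2: Convert Eₐ to J/mol: 52.8 kJ/mol = 52800 J/mol
Step 3: Calculate the exponent: -Eₐ/(RT) = -52800/(8.314 × 395) = -16.07781
Step 4: k = 3.27e+08 × exp(-16.07781)
Step 5: k = 3.27e+08 × 1.04111e-07 = 3.4044e+01 s⁻¹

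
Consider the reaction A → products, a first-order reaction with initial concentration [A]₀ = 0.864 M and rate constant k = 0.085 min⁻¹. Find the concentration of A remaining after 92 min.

0.000347 M

Step 1: For a first-order reaction: [A] = [A]₀ × e^(-kt)
Step 2: [A] = 0.864 × e^(-0.085 × 92)
Step 3: [A] = 0.864 × e^(-7.82)
Step 4: [A] = 0.864 × 0.000401622 = 0.000347 M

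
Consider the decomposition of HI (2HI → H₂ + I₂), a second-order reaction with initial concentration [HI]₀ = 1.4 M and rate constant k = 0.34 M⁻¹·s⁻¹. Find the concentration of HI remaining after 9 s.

0.265 M

Step 1: For a second-order reaction: 1/[HI] = 1/[HI]₀ + kt
Step 2: 1/[HI] = 1/1.4 + 0.34 × 9
Step 3: 1/[HI] = 0.7143 + 3.06 = 3.774
Step 4: [HI] = 1/3.774 = 0.265 M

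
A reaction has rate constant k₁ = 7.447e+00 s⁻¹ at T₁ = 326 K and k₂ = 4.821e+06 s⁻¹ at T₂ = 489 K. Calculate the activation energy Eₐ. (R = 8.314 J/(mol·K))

108.8 kJ/mol

Step 1: Use the two-temperature Arrhenius form: ln(k₂/k₁) = -Eₐ/R × (1/T₂ - 1/T₁)
Step 2: ln(k₂/k₁) = ln(4.821e+06/7.447e+00) = ln(647375) = 13.3807
Step 3: 1/T₂ - 1/T₁ = 1/489 - 1/326 = -1.022495e-03 K⁻¹
Step 4: Eₐ = -R × ln(k₂/k₁) / (1/T₂ - 1/T₁) = -8.314 × 13.3807 / -1.022495e-03
Step 5: Eₐ = 1.0880e+05 J/mol = 108.8 kJ/mol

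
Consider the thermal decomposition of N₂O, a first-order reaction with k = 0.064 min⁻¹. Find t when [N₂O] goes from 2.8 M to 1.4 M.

10.83 min

Step 1: For first-order: t = ln([N₂O]₀/[N₂O])/k
Step 2: t = ln(2.8/1.4)/0.064
Step 3: t = ln(2)/0.064
Step 4: t = 0.6931/0.064 = 10.83 min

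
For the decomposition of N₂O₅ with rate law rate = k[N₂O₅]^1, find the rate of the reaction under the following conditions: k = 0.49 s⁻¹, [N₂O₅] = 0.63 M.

0.3087 M/s

Step 1: Identify the rate law: rate = k[N₂O₅]^1
Step 2: Substitute values: rate = 0.49 × (0.63)^1
Step 3: Calculate: rate = 0.49 × 0.63 = 0.3087 M/s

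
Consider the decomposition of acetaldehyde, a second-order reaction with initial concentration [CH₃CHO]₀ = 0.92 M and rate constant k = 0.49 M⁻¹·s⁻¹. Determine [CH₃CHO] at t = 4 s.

0.3282 M

Step 1: For a second-order reaction: 1/[CH₃CHO] = 1/[CH₃CHO]₀ + kt
Step 2: 1/[CH₃CHO] = 1/0.92 + 0.49 × 4
Step 3: 1/[CH₃CHO] = 1.087 + 1.96 = 3.047
Step 4: [CH₃CHO] = 1/3.047 = 0.3282 M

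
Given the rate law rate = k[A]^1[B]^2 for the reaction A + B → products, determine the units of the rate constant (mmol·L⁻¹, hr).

(mmol·L⁻¹)⁻²·hr⁻¹

Step 1: Overall order = 1 + 2 = 3.
Step 2: rate has units mmol·L⁻¹·hr⁻¹; [A]^1[B]^2 has units (mmol·L⁻¹)^3.
Step 3: k = rate/([A]^1[B]^2), so units of k = (mmol·L⁻¹)^(1-3)·hr⁻¹ = (mmol·L⁻¹)⁻²·hr⁻¹.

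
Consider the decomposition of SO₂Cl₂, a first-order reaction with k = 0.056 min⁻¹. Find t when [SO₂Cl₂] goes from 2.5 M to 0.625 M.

24.76 min

Step 1: For first-order: t = ln([SO₂Cl₂]₀/[SO₂Cl₂])/k
Step 2: t = ln(2.5/0.625)/0.056
Step 3: t = ln(4)/0.056
Step 4: t = 1.386/0.056 = 24.76 min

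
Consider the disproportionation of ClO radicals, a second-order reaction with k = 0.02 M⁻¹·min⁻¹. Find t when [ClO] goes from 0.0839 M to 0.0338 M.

883.3 min

Step 1: For second-order: t = (1/[ClO] - 1/[ClO]₀)/k
Step 2: t = (1/0.0338 - 1/0.0839)/0.02
Step 3: t = (29.59 - 11.92)/0.02
Step 4: t = 17.67/0.02 = 883.3 min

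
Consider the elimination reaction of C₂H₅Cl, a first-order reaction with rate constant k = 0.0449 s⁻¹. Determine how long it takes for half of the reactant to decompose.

15.44 s

Step 1: For a first-order reaction, t₁/₂ = ln(2)/k
Step 2: t₁/₂ = ln(2)/0.0449
Step 3: t₁/₂ = 0.6931/0.0449 = 15.44 s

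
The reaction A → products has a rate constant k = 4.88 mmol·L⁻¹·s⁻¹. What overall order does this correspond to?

zeroth order (0)

Step 1: The units of k for an nth-order reaction are (concentration)^(1-n)·(time)⁻¹.
Step 2: Here k has units mmol·L⁻¹·s⁻¹, so the concentration exponent is 1.
Step 3: 1 - n = 1 ⇒ n = 0. The reaction is zeroth order.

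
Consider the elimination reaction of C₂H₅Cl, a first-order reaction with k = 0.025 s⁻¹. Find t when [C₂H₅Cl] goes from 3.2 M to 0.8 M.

55.45 s

Step 1: For first-order: t = ln([C₂H₅Cl]₀/[C₂H₅Cl])/k
Step 2: t = ln(3.2/0.8)/0.025
Step 3: t = ln(4)/0.025
Step 4: t = 1.386/0.025 = 55.45 s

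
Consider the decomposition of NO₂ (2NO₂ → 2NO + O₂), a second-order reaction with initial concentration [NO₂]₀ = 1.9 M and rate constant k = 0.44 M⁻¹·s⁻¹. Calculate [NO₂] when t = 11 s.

0.1863 M

Step 1: For a second-order reaction: 1/[NO₂] = 1/[NO₂]₀ + kt
Step 2: 1/[NO₂] = 1/1.9 + 0.44 × 11
Step 3: 1/[NO₂] = 0.5263 + 4.84 = 5.366
Step 4: [NO₂] = 1/5.366 = 0.1863 M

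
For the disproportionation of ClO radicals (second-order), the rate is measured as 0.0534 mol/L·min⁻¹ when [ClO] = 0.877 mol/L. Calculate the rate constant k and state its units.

0.06943 (mol/L)⁻¹·min⁻¹

Step 1: rate = k[ClO]^2, so k = rate / [ClO]^2.
Step 2: k = 0.0534 / (0.877)^2 = 0.0534 / 0.7691.
Step 3: k = 0.06943 (mol/L)⁻¹·min⁻¹.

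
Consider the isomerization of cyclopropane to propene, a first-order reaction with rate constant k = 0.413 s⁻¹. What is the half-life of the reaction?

1.678 s

Step 1: For a first-order reaction, t₁/₂ = ln(2)/k
Step 2: t₁/₂ = ln(2)/0.413
Step 3: t₁/₂ = 0.6931/0.413 = 1.678 s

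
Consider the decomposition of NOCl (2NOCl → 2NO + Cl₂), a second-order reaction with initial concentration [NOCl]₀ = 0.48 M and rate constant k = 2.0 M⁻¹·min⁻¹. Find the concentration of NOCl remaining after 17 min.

0.02771 M

Step 1: For a second-order reaction: 1/[NOCl] = 1/[NOCl]₀ + kt
Step 2: 1/[NOCl] = 1/0.48 + 2.0 × 17
Step 3: 1/[NOCl] = 2.083 + 34 = 36.08
Step 4: [NOCl] = 1/36.08 = 0.02771 M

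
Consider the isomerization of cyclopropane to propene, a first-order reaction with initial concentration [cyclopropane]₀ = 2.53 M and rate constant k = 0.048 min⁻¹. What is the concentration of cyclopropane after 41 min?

0.3535 M

Step 1: For a first-order reaction: [cyclopropane] = [cyclopropane]₀ × e^(-kt)
Step 2: [cyclopropane] = 2.53 × e^(-0.048 × 41)
Step 3: [cyclopropane] = 2.53 × e^(-1.968)
Step 4: [cyclopropane] = 2.53 × 0.139736 = 0.3535 M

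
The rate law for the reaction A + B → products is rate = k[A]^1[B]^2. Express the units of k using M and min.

M⁻²·min⁻¹

Step 1: Overall order = 1 + 2 = 3.
Step 2: rate has units M·min⁻¹; [A]^1[B]^2 has units M^3.
Step 3: k = rate/([A]^1[B]^2), so units of k = M^(1-3)·min⁻¹ = M⁻²·min⁻¹.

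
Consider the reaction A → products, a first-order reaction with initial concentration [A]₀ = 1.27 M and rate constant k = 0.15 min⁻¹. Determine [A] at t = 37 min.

0.004937 M

Step 1: For a first-order reaction: [A] = [A]₀ × e^(-kt)
Step 2: [A] = 1.27 × e^(-0.15 × 37)
Step 3: [A] = 1.27 × e^(-5.55)
Step 4: [A] = 1.27 × 0.00388746 = 0.004937 M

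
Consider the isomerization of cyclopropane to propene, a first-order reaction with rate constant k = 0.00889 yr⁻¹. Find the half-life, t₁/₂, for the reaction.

77.97 yr

Step 1: For a first-order reaction, t₁/₂ = ln(2)/k
Step 2: t₁/₂ = ln(2)/0.00889
Step 3: t₁/₂ = 0.6931/0.00889 = 77.97 yr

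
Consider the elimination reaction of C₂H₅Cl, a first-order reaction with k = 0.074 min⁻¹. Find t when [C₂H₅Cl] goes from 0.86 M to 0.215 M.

18.73 min

Step 1: For first-order: t = ln([C₂H₅Cl]₀/[C₂H₅Cl])/k
Step 2: t = ln(0.86/0.215)/0.074
Step 3: t = ln(4)/0.074
Step 4: t = 1.386/0.074 = 18.73 min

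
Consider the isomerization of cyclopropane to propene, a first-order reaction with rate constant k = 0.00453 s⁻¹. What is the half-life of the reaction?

153 s

Step 1: For a first-order reaction, t₁/₂ = ln(2)/k
Step 2: t₁/₂ = ln(2)/0.00453
Step 3: t₁/₂ = 0.6931/0.00453 = 153 s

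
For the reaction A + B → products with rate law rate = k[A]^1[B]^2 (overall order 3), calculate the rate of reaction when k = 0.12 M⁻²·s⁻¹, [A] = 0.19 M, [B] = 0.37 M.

0.003121 M/s

Step 1: The rate law is rate = k[A]^1[B]^2, overall order = 1+2 = 3
Step 2: Substitute values: rate = 0.12 × (0.19)^1 × (0.37)^2
Step 3: rate = 0.12 × 0.19 × 0.1369 = 0.00312132 M/s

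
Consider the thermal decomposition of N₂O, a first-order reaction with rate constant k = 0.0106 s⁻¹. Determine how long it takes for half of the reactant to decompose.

65.39 s

Step 1: For a first-order reaction, t₁/₂ = ln(2)/k
Step 2: t₁/₂ = ln(2)/0.0106
Step 3: t₁/₂ = 0.6931/0.0106 = 65.39 s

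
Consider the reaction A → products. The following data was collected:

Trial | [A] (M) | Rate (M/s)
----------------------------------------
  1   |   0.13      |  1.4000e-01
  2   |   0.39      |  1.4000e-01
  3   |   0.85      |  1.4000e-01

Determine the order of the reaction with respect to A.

zeroth order (0)

Step 1: Compare trials - when concentration changes, rate stays constant.
Step 2: rate₂/rate₁ = 1.4000e-01/1.4000e-01 = 1
Step 3: [A]₂/[A]₁ = 0.39/0.13 = 3
Step 4: Since rate ratio ≈ (conc ratio)^0, the reaction is zeroth order.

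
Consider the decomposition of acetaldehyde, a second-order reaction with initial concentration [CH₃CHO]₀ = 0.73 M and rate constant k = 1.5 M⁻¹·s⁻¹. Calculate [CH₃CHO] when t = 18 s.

0.03525 M

Step 1: For a second-order reaction: 1/[CH₃CHO] = 1/[CH₃CHO]₀ + kt
Step 2: 1/[CH₃CHO] = 1/0.73 + 1.5 × 18
Step 3: 1/[CH₃CHO] = 1.37 + 27 = 28.37
Step 4: [CH₃CHO] = 1/28.37 = 0.03525 M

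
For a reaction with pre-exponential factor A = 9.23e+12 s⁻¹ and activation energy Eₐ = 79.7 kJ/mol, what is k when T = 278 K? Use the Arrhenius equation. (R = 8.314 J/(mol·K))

9.76e-03 s⁻¹

Step 1: Use the Arrhenius equation: k = A × exp(-Eₐ/RT)
Step 2: Convert Eₐ to J/mol: 79.7 kJ/mol = 79700 J/mol
Step 3: Calculate the exponent: -Eₐ/(RT) = -79700/(8.314 × 278) = -34.48288
Step 4: k = 9.23e+12 × exp(-34.48288)
Step 5: k = 9.23e+12 × 1.05749e-15 = 9.7606e-03 s⁻¹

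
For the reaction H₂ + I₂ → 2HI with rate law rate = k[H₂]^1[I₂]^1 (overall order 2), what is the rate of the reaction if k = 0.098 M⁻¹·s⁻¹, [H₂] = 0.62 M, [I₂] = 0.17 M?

0.01033 M/s

Step 1: The rate law is rate = k[H₂]^1[I₂]^1, overall order = 1+1 = 2
Step 2: Substitute values: rate = 0.098 × (0.62)^1 × (0.17)^1
Step 3: rate = 0.098 × 0.62 × 0.17 = 0.0103292 M/s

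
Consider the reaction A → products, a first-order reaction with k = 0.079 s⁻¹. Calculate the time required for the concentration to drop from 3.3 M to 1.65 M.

8.774 s

Step 1: For first-order: t = ln([A]₀/[A])/k
Step 2: t = ln(3.3/1.65)/0.079
Step 3: t = ln(2)/0.079
Step 4: t = 0.6931/0.079 = 8.774 s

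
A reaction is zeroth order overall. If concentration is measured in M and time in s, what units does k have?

M·s⁻¹

Step 1: For overall order n, rate = k × (concentration)^n.
Step 2: Rate has units M·s⁻¹; concentration term has units M^0.
Step 3: k = rate / (concentration)^n, so units of k = M^(1-0)·s⁻¹ = M·s⁻¹.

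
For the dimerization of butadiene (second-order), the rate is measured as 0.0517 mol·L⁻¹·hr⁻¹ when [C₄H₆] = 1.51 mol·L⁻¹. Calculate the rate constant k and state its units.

0.02267 (mol·L⁻¹)⁻¹·hr⁻¹

Step 1: rate = k[C₄H₆]^2, so k = rate / [C₄H₆]^2.
Step 2: k = 0.0517 / (1.51)^2 = 0.0517 / 2.28.
Step 3: k = 0.02267 (mol·L⁻¹)⁻¹·hr⁻¹.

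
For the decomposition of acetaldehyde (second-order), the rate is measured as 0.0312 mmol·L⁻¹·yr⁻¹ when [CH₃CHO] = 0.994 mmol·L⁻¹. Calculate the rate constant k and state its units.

0.03158 (mmol·L⁻¹)⁻¹·yr⁻¹

Step 1: rate = k[CH₃CHO]^2, so k = rate / [CH₃CHO]^2.
Step 2: k = 0.0312 / (0.994)^2 = 0.0312 / 0.988.
Step 3: k = 0.03158 (mmol·L⁻¹)⁻¹·yr⁻¹.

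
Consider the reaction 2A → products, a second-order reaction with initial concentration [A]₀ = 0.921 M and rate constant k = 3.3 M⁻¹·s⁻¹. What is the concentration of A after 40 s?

0.007514 M

Step 1: For a second-order reaction: 1/[A] = 1/[A]₀ + kt
Step 2: 1/[A] = 1/0.921 + 3.3 × 40
Step 3: 1/[A] = 1.086 + 132 = 133.1
Step 4: [A] = 1/133.1 = 0.007514 M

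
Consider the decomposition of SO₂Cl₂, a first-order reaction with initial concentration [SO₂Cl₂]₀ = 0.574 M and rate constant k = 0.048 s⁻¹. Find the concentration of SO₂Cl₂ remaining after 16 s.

0.2663 M

Step 1: For a first-order reaction: [SO₂Cl₂] = [SO₂Cl₂]₀ × e^(-kt)
Step 2: [SO₂Cl₂] = 0.574 × e^(-0.048 × 16)
Step 3: [SO₂Cl₂] = 0.574 × e^(-0.768)
Step 4: [SO₂Cl₂] = 0.574 × 0.46394 = 0.2663 M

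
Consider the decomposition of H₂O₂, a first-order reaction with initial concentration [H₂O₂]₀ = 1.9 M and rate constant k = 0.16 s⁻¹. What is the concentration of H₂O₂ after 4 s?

1.002 M

Step 1: For a first-order reaction: [H₂O₂] = [H₂O₂]₀ × e^(-kt)
Step 2: [H₂O₂] = 1.9 × e^(-0.16 × 4)
Step 3: [H₂O₂] = 1.9 × e^(-0.64)
Step 4: [H₂O₂] = 1.9 × 0.527292 = 1.002 M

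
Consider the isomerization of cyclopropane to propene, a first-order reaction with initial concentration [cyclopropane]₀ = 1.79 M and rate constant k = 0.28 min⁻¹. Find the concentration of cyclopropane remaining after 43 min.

1.057e-05 M

Step 1: For a first-order reaction: [cyclopropane] = [cyclopropane]₀ × e^(-kt)
Step 2: [cyclopropane] = 1.79 × e^(-0.28 × 43)
Step 3: [cyclopropane] = 1.79 × e^(-12.04)
Step 4: [cyclopropane] = 1.79 × 5.90329e-06 = 1.057e-05 M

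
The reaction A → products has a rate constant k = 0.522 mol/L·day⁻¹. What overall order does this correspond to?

zeroth order (0)

Step 1: The units of k for an nth-order reaction are (concentration)^(1-n)·(time)⁻¹.
Step 2: Here k has units mol/L·day⁻¹, so the concentration exponent is 1.
Step 3: 1 - n = 1 ⇒ n = 0. The reaction is zeroth order.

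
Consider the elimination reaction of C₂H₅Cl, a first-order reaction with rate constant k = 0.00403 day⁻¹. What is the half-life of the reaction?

172 day

Step 1: For a first-order reaction, t₁/₂ = ln(2)/k
Step 2: t₁/₂ = ln(2)/0.00403
Step 3: t₁/₂ = 0.6931/0.00403 = 172 day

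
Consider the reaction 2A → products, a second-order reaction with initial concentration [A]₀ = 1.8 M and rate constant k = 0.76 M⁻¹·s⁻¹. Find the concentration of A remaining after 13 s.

0.09583 M

Step 1: For a second-order reaction: 1/[A] = 1/[A]₀ + kt
Step 2: 1/[A] = 1/1.8 + 0.76 × 13
Step 3: 1/[A] = 0.5556 + 9.88 = 10.44
Step 4: [A] = 1/10.44 = 0.09583 M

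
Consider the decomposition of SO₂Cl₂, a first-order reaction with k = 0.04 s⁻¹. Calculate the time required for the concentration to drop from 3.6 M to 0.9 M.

34.66 s

Step 1: For first-order: t = ln([SO₂Cl₂]₀/[SO₂Cl₂])/k
Step 2: t = ln(3.6/0.9)/0.04
Step 3: t = ln(4)/0.04
Step 4: t = 1.386/0.04 = 34.66 s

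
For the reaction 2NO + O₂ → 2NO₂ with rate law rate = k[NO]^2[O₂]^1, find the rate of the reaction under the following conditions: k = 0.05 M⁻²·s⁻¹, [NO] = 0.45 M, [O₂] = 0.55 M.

0.005569 M/s

Step 1: The rate law is rate = k[NO]^2[O₂]^1
Step 2: Substitute: rate = 0.05 × (0.45)^2 × (0.55)^1
Step 3: rate = 0.05 × 0.2025 × 0.55 = 0.00556875 M/s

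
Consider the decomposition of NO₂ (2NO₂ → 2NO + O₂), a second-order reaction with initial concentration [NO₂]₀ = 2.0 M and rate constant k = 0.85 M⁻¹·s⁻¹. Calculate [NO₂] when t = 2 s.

0.4545 M

Step 1: For a second-order reaction: 1/[NO₂] = 1/[NO₂]₀ + kt
Step 2: 1/[NO₂] = 1/2.0 + 0.85 × 2
Step 3: 1/[NO₂] = 0.5 + 1.7 = 2.2
Step 4: [NO₂] = 1/2.2 = 0.4545 M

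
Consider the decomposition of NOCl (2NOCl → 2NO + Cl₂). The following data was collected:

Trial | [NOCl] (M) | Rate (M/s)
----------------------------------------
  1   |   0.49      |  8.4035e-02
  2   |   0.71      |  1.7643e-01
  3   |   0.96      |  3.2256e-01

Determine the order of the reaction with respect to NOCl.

second order (2)

Step 1: Compare trials to find order n where rate₂/rate₁ = ([NOCl]₂/[NOCl]₁)^n
Step 2: rate₂/rate₁ = 1.7643e-01/8.4035e-02 = 2.1
Step 3: [NOCl]₂/[NOCl]₁ = 0.71/0.49 = 1.449
Step 4: n = ln(2.1)/ln(1.449) = 2.00 ≈ 2
Step 5: The reaction is second order in NOCl.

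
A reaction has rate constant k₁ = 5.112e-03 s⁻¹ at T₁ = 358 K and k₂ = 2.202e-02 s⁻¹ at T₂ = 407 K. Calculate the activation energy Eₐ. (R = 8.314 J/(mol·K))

36.1 kJ/mol

Step 1: Use the two-temperature Arrhenius form: ln(k₂/k₁) = -Eₐ/R × (1/T₂ - 1/T₁)
Step 2: ln(k₂/k₁) = ln(2.202e-02/5.112e-03) = ln(4.30751) = 1.46036
Step 3: 1/T₂ - 1/T₁ = 1/407 - 1/358 = -3.362936e-04 K⁻¹
Step 4: Eₐ = -R × ln(k₂/k₁) / (1/T₂ - 1/T₁) = -8.314 × 1.46036 / -3.362936e-04
Step 5: Eₐ = 3.6104e+04 J/mol = 36.1 kJ/mol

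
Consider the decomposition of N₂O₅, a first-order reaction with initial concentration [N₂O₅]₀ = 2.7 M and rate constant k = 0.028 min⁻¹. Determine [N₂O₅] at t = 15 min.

1.774 M

Step 1: For a first-order reaction: [N₂O₅] = [N₂O₅]₀ × e^(-kt)
Step 2: [N₂O₅] = 2.7 × e^(-0.028 × 15)
Step 3: [N₂O₅] = 2.7 × e^(-0.42)
Step 4: [N₂O₅] = 2.7 × 0.657047 = 1.774 M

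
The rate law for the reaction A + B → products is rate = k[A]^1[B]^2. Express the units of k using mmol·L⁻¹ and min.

(mmol·L⁻¹)⁻²·min⁻¹

Step 1: Overall order = 1 + 2 = 3.
Step 2: rate has units mmol·L⁻¹·min⁻¹; [A]^1[B]^2 has units (mmol·L⁻¹)^3.
Step 3: k = rate/([A]^1[B]^2), so units of k = (mmol·L⁻¹)^(1-3)·min⁻¹ = (mmol·L⁻¹)⁻²·min⁻¹.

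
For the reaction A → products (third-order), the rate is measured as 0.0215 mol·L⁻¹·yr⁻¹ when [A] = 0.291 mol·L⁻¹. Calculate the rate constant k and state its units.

0.8725 (mol·L⁻¹)⁻²·yr⁻¹

Step 1: rate = k[A]^3, so k = rate / [A]^3.
Step 2: k = 0.0215 / (0.291)^3 = 0.0215 / 0.02464.
Step 3: k = 0.8725 (mol·L⁻¹)⁻²·yr⁻¹.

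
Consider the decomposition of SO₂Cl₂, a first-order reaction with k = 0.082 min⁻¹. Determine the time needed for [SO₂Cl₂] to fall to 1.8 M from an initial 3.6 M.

8.453 min

Step 1: For first-order: t = ln([SO₂Cl₂]₀/[SO₂Cl₂])/k
Step 2: t = ln(3.6/1.8)/0.082
Step 3: t = ln(2)/0.082
Step 4: t = 0.6931/0.082 = 8.453 min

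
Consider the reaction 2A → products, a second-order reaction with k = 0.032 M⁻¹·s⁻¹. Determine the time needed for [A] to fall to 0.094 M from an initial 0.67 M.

285.8 s

Step 1: For second-order: t = (1/[A] - 1/[A]₀)/k
Step 2: t = (1/0.094 - 1/0.67)/0.032
Step 3: t = (10.64 - 1.493)/0.032
Step 4: t = 9.146/0.032 = 285.8 s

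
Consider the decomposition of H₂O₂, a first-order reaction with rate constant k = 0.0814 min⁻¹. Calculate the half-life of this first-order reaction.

8.515 min

Step 1: For a first-order reaction, t₁/₂ = ln(2)/k
Step 2: t₁/₂ = ln(2)/0.0814
Step 3: t₁/₂ = 0.6931/0.0814 = 8.515 min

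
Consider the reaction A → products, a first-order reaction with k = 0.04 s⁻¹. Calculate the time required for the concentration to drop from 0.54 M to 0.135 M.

34.66 s

Step 1: For first-order: t = ln([A]₀/[A])/k
Step 2: t = ln(0.54/0.135)/0.04
Step 3: t = ln(4)/0.04
Step 4: t = 1.386/0.04 = 34.66 s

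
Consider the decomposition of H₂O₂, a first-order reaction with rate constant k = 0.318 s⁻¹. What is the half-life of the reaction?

2.18 s

Step 1: For a first-order reaction, t₁/₂ = ln(2)/k
Step 2: t₁/₂ = ln(2)/0.318
Step 3: t₁/₂ = 0.6931/0.318 = 2.18 s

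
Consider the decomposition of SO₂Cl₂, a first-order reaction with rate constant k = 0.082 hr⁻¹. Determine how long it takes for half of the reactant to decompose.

8.453 hr

Step 1: For a first-order reaction, t₁/₂ = ln(2)/k
Step 2: t₁/₂ = ln(2)/0.082
Step 3: t₁/₂ = 0.6931/0.082 = 8.453 hr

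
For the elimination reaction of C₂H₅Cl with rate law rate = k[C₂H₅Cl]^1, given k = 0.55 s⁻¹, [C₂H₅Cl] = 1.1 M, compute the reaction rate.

0.605 M/s

Step 1: Identify the rate law: rate = k[C₂H₅Cl]^1
Step 2: Substitute values: rate = 0.55 × (1.1)^1
Step 3: Calculate: rate = 0.55 × 1.1 = 0.605 M/s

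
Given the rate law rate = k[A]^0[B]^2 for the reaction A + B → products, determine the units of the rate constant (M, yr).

M⁻¹·yr⁻¹

Step 1: Overall order = 0 + 2 = 2.
Step 2: rate has units M·yr⁻¹; [A]^0[B]^2 has units M^2.
Step 3: k = rate/([A]^0[B]^2), so units of k = M^(1-2)·yr⁻¹ = M⁻¹·yr⁻¹.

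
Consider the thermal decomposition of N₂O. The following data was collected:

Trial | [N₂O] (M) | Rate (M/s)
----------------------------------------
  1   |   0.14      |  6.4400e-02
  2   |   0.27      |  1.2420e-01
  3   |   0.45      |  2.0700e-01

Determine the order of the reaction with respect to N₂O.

first order (1)

Step 1: Compare trials to find order n where rate₂/rate₁ = ([N₂O]₂/[N₂O]₁)^n
Step 2: rate₂/rate₁ = 1.2420e-01/6.4400e-02 = 1.929
Step 3: [N₂O]₂/[N₂O]₁ = 0.27/0.14 = 1.929
Step 4: n = ln(1.929)/ln(1.929) = 1.00 ≈ 1
Step 5: The reaction is first order in N₂O.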